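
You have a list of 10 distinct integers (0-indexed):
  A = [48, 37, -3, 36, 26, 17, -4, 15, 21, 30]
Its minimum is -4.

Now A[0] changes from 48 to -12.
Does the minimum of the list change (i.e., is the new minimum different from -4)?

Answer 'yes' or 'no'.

Answer: yes

Derivation:
Old min = -4
Change: A[0] 48 -> -12
Changed element was NOT the min; min changes only if -12 < -4.
New min = -12; changed? yes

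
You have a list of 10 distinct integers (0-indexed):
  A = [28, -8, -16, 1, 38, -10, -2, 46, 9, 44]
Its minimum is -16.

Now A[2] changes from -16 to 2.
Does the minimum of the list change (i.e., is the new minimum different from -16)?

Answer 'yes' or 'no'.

Old min = -16
Change: A[2] -16 -> 2
Changed element was the min; new min must be rechecked.
New min = -10; changed? yes

Answer: yes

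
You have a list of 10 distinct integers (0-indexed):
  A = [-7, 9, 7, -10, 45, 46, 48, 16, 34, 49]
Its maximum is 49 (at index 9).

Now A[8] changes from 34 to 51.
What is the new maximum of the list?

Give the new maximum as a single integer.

Old max = 49 (at index 9)
Change: A[8] 34 -> 51
Changed element was NOT the old max.
  New max = max(old_max, new_val) = max(49, 51) = 51

Answer: 51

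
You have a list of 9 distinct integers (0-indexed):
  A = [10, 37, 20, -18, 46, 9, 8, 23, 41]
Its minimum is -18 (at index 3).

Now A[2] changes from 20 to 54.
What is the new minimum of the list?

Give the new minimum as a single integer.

Answer: -18

Derivation:
Old min = -18 (at index 3)
Change: A[2] 20 -> 54
Changed element was NOT the old min.
  New min = min(old_min, new_val) = min(-18, 54) = -18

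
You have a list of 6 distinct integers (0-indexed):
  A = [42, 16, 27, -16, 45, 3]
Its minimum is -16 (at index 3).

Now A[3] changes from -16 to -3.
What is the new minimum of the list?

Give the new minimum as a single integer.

Answer: -3

Derivation:
Old min = -16 (at index 3)
Change: A[3] -16 -> -3
Changed element WAS the min. Need to check: is -3 still <= all others?
  Min of remaining elements: 3
  New min = min(-3, 3) = -3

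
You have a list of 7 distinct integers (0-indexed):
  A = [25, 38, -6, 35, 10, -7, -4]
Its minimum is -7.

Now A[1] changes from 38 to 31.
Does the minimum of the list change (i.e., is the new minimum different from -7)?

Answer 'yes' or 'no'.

Old min = -7
Change: A[1] 38 -> 31
Changed element was NOT the min; min changes only if 31 < -7.
New min = -7; changed? no

Answer: no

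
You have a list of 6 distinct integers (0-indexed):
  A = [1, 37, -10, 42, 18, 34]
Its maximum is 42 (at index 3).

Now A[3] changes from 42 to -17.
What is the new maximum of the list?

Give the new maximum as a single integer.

Old max = 42 (at index 3)
Change: A[3] 42 -> -17
Changed element WAS the max -> may need rescan.
  Max of remaining elements: 37
  New max = max(-17, 37) = 37

Answer: 37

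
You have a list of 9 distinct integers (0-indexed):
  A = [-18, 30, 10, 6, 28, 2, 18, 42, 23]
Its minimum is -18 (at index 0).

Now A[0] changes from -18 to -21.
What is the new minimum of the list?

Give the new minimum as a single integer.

Old min = -18 (at index 0)
Change: A[0] -18 -> -21
Changed element WAS the min. Need to check: is -21 still <= all others?
  Min of remaining elements: 2
  New min = min(-21, 2) = -21

Answer: -21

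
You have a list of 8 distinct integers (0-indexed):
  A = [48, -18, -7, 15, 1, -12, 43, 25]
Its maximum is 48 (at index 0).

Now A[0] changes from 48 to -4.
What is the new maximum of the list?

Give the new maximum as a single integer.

Answer: 43

Derivation:
Old max = 48 (at index 0)
Change: A[0] 48 -> -4
Changed element WAS the max -> may need rescan.
  Max of remaining elements: 43
  New max = max(-4, 43) = 43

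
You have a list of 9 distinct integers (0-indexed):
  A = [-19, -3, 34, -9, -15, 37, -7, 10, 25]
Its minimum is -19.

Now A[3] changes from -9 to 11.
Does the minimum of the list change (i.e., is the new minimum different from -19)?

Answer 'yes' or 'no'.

Old min = -19
Change: A[3] -9 -> 11
Changed element was NOT the min; min changes only if 11 < -19.
New min = -19; changed? no

Answer: no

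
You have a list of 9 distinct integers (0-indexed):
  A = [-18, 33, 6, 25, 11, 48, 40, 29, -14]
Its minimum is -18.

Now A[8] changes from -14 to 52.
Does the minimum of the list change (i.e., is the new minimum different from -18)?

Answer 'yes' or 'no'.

Answer: no

Derivation:
Old min = -18
Change: A[8] -14 -> 52
Changed element was NOT the min; min changes only if 52 < -18.
New min = -18; changed? no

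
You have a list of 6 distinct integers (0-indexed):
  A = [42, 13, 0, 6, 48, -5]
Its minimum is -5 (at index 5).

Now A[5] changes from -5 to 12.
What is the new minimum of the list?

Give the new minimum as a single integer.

Answer: 0

Derivation:
Old min = -5 (at index 5)
Change: A[5] -5 -> 12
Changed element WAS the min. Need to check: is 12 still <= all others?
  Min of remaining elements: 0
  New min = min(12, 0) = 0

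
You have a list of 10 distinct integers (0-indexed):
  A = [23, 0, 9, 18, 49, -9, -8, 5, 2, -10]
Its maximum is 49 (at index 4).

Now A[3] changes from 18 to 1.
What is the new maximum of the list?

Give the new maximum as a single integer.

Old max = 49 (at index 4)
Change: A[3] 18 -> 1
Changed element was NOT the old max.
  New max = max(old_max, new_val) = max(49, 1) = 49

Answer: 49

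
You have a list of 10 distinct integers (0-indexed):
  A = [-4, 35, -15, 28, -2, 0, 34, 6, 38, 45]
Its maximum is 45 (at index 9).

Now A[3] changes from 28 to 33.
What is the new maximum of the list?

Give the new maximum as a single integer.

Old max = 45 (at index 9)
Change: A[3] 28 -> 33
Changed element was NOT the old max.
  New max = max(old_max, new_val) = max(45, 33) = 45

Answer: 45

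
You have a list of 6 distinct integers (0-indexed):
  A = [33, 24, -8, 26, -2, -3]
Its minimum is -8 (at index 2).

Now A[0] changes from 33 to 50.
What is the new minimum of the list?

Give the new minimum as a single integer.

Answer: -8

Derivation:
Old min = -8 (at index 2)
Change: A[0] 33 -> 50
Changed element was NOT the old min.
  New min = min(old_min, new_val) = min(-8, 50) = -8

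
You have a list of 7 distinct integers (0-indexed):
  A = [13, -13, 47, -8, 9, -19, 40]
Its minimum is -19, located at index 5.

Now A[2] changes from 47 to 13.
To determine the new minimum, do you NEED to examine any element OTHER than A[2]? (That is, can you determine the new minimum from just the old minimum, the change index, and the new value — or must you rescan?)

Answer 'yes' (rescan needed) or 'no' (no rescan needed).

Old min = -19 at index 5
Change at index 2: 47 -> 13
Index 2 was NOT the min. New min = min(-19, 13). No rescan of other elements needed.
Needs rescan: no

Answer: no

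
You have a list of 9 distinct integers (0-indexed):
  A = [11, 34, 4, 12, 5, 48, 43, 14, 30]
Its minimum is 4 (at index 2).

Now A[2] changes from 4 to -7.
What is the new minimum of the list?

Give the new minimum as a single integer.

Old min = 4 (at index 2)
Change: A[2] 4 -> -7
Changed element WAS the min. Need to check: is -7 still <= all others?
  Min of remaining elements: 5
  New min = min(-7, 5) = -7

Answer: -7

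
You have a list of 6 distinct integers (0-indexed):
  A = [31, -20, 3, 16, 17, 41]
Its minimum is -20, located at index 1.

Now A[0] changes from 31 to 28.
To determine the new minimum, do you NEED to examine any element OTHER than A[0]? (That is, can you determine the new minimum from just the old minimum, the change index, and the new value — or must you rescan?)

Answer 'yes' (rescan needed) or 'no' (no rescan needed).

Old min = -20 at index 1
Change at index 0: 31 -> 28
Index 0 was NOT the min. New min = min(-20, 28). No rescan of other elements needed.
Needs rescan: no

Answer: no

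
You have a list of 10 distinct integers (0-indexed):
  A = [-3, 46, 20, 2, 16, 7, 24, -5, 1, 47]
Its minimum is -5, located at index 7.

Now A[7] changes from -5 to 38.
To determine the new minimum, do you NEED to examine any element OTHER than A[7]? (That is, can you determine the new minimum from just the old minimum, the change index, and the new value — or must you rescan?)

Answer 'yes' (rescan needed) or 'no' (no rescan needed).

Old min = -5 at index 7
Change at index 7: -5 -> 38
Index 7 WAS the min and new value 38 > old min -5. Must rescan other elements to find the new min.
Needs rescan: yes

Answer: yes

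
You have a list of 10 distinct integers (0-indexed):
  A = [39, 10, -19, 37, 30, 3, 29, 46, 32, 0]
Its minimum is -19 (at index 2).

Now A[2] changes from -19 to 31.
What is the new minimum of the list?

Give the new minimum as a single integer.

Answer: 0

Derivation:
Old min = -19 (at index 2)
Change: A[2] -19 -> 31
Changed element WAS the min. Need to check: is 31 still <= all others?
  Min of remaining elements: 0
  New min = min(31, 0) = 0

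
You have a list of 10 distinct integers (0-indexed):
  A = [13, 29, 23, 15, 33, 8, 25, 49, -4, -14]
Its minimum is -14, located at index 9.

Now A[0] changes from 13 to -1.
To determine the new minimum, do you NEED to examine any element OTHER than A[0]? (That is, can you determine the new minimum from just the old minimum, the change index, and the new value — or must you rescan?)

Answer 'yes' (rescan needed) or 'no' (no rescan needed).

Answer: no

Derivation:
Old min = -14 at index 9
Change at index 0: 13 -> -1
Index 0 was NOT the min. New min = min(-14, -1). No rescan of other elements needed.
Needs rescan: no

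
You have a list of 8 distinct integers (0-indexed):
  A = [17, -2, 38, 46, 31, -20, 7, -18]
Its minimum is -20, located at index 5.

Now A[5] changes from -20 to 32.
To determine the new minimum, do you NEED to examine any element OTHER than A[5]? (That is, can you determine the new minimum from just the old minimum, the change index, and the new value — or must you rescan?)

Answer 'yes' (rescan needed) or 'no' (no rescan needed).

Answer: yes

Derivation:
Old min = -20 at index 5
Change at index 5: -20 -> 32
Index 5 WAS the min and new value 32 > old min -20. Must rescan other elements to find the new min.
Needs rescan: yes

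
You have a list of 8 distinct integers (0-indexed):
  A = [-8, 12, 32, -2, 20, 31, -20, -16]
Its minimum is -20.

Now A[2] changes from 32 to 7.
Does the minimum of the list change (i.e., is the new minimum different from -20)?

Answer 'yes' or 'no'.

Answer: no

Derivation:
Old min = -20
Change: A[2] 32 -> 7
Changed element was NOT the min; min changes only if 7 < -20.
New min = -20; changed? no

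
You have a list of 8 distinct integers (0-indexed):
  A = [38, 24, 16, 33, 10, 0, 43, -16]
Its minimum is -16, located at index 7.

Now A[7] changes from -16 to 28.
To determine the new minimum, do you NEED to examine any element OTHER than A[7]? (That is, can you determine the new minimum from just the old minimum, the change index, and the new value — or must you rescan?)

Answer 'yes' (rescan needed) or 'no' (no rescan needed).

Old min = -16 at index 7
Change at index 7: -16 -> 28
Index 7 WAS the min and new value 28 > old min -16. Must rescan other elements to find the new min.
Needs rescan: yes

Answer: yes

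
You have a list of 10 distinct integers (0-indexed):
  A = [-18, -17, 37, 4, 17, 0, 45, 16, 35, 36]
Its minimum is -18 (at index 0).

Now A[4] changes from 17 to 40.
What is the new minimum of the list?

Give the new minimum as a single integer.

Answer: -18

Derivation:
Old min = -18 (at index 0)
Change: A[4] 17 -> 40
Changed element was NOT the old min.
  New min = min(old_min, new_val) = min(-18, 40) = -18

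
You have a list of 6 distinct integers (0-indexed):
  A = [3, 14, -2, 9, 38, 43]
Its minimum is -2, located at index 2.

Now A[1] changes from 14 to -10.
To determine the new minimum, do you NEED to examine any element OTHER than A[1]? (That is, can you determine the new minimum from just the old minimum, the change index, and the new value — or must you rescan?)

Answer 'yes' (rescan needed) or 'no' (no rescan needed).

Answer: no

Derivation:
Old min = -2 at index 2
Change at index 1: 14 -> -10
Index 1 was NOT the min. New min = min(-2, -10). No rescan of other elements needed.
Needs rescan: no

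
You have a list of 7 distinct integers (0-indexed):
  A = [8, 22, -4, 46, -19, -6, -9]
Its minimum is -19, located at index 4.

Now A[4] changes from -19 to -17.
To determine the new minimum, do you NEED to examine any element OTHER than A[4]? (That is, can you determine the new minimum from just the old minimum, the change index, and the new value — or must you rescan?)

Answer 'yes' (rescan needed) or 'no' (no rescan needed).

Old min = -19 at index 4
Change at index 4: -19 -> -17
Index 4 WAS the min and new value -17 > old min -19. Must rescan other elements to find the new min.
Needs rescan: yes

Answer: yes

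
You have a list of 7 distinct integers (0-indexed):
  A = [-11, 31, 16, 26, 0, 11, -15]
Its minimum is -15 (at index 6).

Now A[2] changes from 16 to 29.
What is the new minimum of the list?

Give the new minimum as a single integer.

Old min = -15 (at index 6)
Change: A[2] 16 -> 29
Changed element was NOT the old min.
  New min = min(old_min, new_val) = min(-15, 29) = -15

Answer: -15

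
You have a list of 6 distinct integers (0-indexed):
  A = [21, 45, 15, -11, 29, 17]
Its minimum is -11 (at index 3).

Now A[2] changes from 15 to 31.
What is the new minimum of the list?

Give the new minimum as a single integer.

Old min = -11 (at index 3)
Change: A[2] 15 -> 31
Changed element was NOT the old min.
  New min = min(old_min, new_val) = min(-11, 31) = -11

Answer: -11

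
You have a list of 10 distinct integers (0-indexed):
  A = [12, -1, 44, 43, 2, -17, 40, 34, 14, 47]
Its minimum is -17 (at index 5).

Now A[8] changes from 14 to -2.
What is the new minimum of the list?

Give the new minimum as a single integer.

Old min = -17 (at index 5)
Change: A[8] 14 -> -2
Changed element was NOT the old min.
  New min = min(old_min, new_val) = min(-17, -2) = -17

Answer: -17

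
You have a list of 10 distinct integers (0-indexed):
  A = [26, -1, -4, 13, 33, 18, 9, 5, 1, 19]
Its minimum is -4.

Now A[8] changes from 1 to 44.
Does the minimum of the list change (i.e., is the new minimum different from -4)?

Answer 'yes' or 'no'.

Old min = -4
Change: A[8] 1 -> 44
Changed element was NOT the min; min changes only if 44 < -4.
New min = -4; changed? no

Answer: no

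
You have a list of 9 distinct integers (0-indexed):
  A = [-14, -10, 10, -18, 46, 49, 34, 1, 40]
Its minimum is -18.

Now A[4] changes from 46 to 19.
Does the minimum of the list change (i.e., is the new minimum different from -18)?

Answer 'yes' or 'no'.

Answer: no

Derivation:
Old min = -18
Change: A[4] 46 -> 19
Changed element was NOT the min; min changes only if 19 < -18.
New min = -18; changed? no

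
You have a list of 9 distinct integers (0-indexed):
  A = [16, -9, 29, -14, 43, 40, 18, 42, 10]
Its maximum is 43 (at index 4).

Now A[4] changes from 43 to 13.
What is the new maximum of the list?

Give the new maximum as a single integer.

Old max = 43 (at index 4)
Change: A[4] 43 -> 13
Changed element WAS the max -> may need rescan.
  Max of remaining elements: 42
  New max = max(13, 42) = 42

Answer: 42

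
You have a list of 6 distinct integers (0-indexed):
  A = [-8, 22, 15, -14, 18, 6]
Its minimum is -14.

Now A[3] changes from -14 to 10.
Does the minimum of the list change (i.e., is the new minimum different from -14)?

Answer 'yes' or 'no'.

Old min = -14
Change: A[3] -14 -> 10
Changed element was the min; new min must be rechecked.
New min = -8; changed? yes

Answer: yes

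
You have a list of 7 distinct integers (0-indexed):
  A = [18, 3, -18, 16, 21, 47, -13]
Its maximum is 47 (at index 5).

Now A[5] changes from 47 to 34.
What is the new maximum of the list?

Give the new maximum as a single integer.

Old max = 47 (at index 5)
Change: A[5] 47 -> 34
Changed element WAS the max -> may need rescan.
  Max of remaining elements: 21
  New max = max(34, 21) = 34

Answer: 34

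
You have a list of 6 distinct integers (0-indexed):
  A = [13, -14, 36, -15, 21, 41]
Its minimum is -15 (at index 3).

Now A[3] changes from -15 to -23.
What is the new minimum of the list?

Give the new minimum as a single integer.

Answer: -23

Derivation:
Old min = -15 (at index 3)
Change: A[3] -15 -> -23
Changed element WAS the min. Need to check: is -23 still <= all others?
  Min of remaining elements: -14
  New min = min(-23, -14) = -23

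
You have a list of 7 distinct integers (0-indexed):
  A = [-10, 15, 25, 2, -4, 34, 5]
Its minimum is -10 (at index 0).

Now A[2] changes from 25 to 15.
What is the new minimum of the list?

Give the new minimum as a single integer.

Old min = -10 (at index 0)
Change: A[2] 25 -> 15
Changed element was NOT the old min.
  New min = min(old_min, new_val) = min(-10, 15) = -10

Answer: -10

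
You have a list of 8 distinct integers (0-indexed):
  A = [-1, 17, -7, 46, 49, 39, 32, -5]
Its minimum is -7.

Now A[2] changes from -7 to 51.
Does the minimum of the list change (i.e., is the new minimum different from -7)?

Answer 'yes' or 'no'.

Old min = -7
Change: A[2] -7 -> 51
Changed element was the min; new min must be rechecked.
New min = -5; changed? yes

Answer: yes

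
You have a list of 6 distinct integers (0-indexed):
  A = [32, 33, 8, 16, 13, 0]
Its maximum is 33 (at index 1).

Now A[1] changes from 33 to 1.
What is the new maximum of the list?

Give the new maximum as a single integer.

Old max = 33 (at index 1)
Change: A[1] 33 -> 1
Changed element WAS the max -> may need rescan.
  Max of remaining elements: 32
  New max = max(1, 32) = 32

Answer: 32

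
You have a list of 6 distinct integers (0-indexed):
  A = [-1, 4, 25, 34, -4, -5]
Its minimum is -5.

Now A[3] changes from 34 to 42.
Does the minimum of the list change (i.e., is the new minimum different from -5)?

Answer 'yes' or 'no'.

Old min = -5
Change: A[3] 34 -> 42
Changed element was NOT the min; min changes only if 42 < -5.
New min = -5; changed? no

Answer: no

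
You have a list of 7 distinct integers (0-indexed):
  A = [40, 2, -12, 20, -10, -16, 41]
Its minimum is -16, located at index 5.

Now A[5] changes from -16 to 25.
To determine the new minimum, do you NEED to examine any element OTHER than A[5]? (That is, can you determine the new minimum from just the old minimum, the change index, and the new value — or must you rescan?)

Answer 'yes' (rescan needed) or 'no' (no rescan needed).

Old min = -16 at index 5
Change at index 5: -16 -> 25
Index 5 WAS the min and new value 25 > old min -16. Must rescan other elements to find the new min.
Needs rescan: yes

Answer: yes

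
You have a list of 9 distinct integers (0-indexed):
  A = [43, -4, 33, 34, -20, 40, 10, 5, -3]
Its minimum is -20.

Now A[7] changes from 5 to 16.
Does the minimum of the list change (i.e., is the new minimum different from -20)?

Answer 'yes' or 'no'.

Answer: no

Derivation:
Old min = -20
Change: A[7] 5 -> 16
Changed element was NOT the min; min changes only if 16 < -20.
New min = -20; changed? no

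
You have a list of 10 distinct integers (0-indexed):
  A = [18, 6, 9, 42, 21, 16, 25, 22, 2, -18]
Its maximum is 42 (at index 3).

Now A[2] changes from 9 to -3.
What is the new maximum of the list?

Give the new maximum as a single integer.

Old max = 42 (at index 3)
Change: A[2] 9 -> -3
Changed element was NOT the old max.
  New max = max(old_max, new_val) = max(42, -3) = 42

Answer: 42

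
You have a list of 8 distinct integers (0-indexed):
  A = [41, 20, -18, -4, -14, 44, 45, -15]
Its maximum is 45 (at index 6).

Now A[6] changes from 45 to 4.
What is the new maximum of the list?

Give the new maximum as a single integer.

Answer: 44

Derivation:
Old max = 45 (at index 6)
Change: A[6] 45 -> 4
Changed element WAS the max -> may need rescan.
  Max of remaining elements: 44
  New max = max(4, 44) = 44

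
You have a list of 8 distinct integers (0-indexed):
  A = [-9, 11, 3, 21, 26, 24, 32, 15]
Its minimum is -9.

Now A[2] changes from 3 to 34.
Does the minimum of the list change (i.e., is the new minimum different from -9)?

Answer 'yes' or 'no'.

Old min = -9
Change: A[2] 3 -> 34
Changed element was NOT the min; min changes only if 34 < -9.
New min = -9; changed? no

Answer: no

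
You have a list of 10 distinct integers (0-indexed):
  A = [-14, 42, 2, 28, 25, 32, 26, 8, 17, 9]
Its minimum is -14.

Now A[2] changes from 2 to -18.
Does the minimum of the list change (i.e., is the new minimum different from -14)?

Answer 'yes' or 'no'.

Answer: yes

Derivation:
Old min = -14
Change: A[2] 2 -> -18
Changed element was NOT the min; min changes only if -18 < -14.
New min = -18; changed? yes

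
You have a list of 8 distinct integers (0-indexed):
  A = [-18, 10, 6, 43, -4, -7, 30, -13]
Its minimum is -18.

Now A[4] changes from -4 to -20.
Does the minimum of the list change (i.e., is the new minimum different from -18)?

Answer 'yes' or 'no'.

Answer: yes

Derivation:
Old min = -18
Change: A[4] -4 -> -20
Changed element was NOT the min; min changes only if -20 < -18.
New min = -20; changed? yes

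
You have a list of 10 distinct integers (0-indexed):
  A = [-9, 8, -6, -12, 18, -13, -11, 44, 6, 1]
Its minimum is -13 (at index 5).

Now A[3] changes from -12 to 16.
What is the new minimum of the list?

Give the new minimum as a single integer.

Answer: -13

Derivation:
Old min = -13 (at index 5)
Change: A[3] -12 -> 16
Changed element was NOT the old min.
  New min = min(old_min, new_val) = min(-13, 16) = -13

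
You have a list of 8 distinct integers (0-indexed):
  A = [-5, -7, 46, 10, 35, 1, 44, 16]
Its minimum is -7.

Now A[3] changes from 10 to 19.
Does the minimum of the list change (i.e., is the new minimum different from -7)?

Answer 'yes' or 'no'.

Answer: no

Derivation:
Old min = -7
Change: A[3] 10 -> 19
Changed element was NOT the min; min changes only if 19 < -7.
New min = -7; changed? no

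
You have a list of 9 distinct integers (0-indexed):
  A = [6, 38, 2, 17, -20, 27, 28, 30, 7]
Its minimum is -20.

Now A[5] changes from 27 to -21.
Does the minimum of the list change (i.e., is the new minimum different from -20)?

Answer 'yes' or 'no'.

Old min = -20
Change: A[5] 27 -> -21
Changed element was NOT the min; min changes only if -21 < -20.
New min = -21; changed? yes

Answer: yes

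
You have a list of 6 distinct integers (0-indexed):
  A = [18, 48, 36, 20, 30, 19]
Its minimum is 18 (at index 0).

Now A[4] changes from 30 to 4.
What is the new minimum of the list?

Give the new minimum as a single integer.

Old min = 18 (at index 0)
Change: A[4] 30 -> 4
Changed element was NOT the old min.
  New min = min(old_min, new_val) = min(18, 4) = 4

Answer: 4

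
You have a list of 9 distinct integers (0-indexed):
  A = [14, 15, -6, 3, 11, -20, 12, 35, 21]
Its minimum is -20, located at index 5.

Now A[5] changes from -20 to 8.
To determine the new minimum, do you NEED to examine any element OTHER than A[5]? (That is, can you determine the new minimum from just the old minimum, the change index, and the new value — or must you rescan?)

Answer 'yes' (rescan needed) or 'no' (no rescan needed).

Answer: yes

Derivation:
Old min = -20 at index 5
Change at index 5: -20 -> 8
Index 5 WAS the min and new value 8 > old min -20. Must rescan other elements to find the new min.
Needs rescan: yes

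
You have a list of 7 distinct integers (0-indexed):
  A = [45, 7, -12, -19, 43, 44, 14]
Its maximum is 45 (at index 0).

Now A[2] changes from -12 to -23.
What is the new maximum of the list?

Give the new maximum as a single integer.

Answer: 45

Derivation:
Old max = 45 (at index 0)
Change: A[2] -12 -> -23
Changed element was NOT the old max.
  New max = max(old_max, new_val) = max(45, -23) = 45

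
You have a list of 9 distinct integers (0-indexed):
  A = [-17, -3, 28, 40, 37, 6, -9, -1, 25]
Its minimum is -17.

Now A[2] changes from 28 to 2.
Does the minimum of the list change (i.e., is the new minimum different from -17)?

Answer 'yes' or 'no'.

Old min = -17
Change: A[2] 28 -> 2
Changed element was NOT the min; min changes only if 2 < -17.
New min = -17; changed? no

Answer: no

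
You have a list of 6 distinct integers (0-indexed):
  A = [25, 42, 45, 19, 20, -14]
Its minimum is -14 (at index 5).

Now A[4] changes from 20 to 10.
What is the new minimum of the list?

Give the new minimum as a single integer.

Old min = -14 (at index 5)
Change: A[4] 20 -> 10
Changed element was NOT the old min.
  New min = min(old_min, new_val) = min(-14, 10) = -14

Answer: -14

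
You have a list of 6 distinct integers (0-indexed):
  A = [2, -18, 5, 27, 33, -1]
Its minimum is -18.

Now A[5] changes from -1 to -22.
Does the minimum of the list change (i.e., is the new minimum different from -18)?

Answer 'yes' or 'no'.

Old min = -18
Change: A[5] -1 -> -22
Changed element was NOT the min; min changes only if -22 < -18.
New min = -22; changed? yes

Answer: yes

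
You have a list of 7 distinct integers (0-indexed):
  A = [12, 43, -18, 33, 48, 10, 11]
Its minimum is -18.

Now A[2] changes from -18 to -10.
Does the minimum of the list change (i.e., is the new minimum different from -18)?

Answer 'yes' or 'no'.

Answer: yes

Derivation:
Old min = -18
Change: A[2] -18 -> -10
Changed element was the min; new min must be rechecked.
New min = -10; changed? yes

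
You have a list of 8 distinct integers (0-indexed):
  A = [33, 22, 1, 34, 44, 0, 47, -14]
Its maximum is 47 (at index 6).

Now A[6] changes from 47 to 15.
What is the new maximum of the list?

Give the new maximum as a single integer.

Answer: 44

Derivation:
Old max = 47 (at index 6)
Change: A[6] 47 -> 15
Changed element WAS the max -> may need rescan.
  Max of remaining elements: 44
  New max = max(15, 44) = 44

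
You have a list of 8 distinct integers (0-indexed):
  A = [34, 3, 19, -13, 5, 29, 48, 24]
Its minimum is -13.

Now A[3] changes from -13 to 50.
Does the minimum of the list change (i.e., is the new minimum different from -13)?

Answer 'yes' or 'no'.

Answer: yes

Derivation:
Old min = -13
Change: A[3] -13 -> 50
Changed element was the min; new min must be rechecked.
New min = 3; changed? yes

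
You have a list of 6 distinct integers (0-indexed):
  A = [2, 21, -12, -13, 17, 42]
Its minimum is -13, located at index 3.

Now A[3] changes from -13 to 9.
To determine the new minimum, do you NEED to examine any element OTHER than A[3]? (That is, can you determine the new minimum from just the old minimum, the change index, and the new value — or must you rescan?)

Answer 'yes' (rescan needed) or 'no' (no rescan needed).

Old min = -13 at index 3
Change at index 3: -13 -> 9
Index 3 WAS the min and new value 9 > old min -13. Must rescan other elements to find the new min.
Needs rescan: yes

Answer: yes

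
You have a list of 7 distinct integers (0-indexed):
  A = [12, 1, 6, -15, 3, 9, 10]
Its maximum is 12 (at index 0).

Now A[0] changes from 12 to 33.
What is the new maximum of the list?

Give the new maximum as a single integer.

Answer: 33

Derivation:
Old max = 12 (at index 0)
Change: A[0] 12 -> 33
Changed element WAS the max -> may need rescan.
  Max of remaining elements: 10
  New max = max(33, 10) = 33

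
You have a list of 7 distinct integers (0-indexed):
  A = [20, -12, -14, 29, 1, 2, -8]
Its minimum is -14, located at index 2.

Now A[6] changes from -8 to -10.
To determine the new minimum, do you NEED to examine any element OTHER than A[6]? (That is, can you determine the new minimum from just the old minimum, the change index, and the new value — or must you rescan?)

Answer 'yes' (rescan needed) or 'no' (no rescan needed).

Old min = -14 at index 2
Change at index 6: -8 -> -10
Index 6 was NOT the min. New min = min(-14, -10). No rescan of other elements needed.
Needs rescan: no

Answer: no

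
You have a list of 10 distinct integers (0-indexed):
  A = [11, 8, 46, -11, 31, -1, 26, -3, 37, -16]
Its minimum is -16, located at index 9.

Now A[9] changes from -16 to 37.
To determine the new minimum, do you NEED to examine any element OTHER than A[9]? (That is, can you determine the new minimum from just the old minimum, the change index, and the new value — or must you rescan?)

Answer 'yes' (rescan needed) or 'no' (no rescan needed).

Answer: yes

Derivation:
Old min = -16 at index 9
Change at index 9: -16 -> 37
Index 9 WAS the min and new value 37 > old min -16. Must rescan other elements to find the new min.
Needs rescan: yes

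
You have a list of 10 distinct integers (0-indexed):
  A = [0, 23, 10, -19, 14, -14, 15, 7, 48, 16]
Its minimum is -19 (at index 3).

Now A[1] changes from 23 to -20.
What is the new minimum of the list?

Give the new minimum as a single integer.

Answer: -20

Derivation:
Old min = -19 (at index 3)
Change: A[1] 23 -> -20
Changed element was NOT the old min.
  New min = min(old_min, new_val) = min(-19, -20) = -20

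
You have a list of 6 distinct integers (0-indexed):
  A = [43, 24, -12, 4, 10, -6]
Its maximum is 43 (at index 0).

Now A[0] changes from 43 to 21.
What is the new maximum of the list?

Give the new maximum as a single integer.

Answer: 24

Derivation:
Old max = 43 (at index 0)
Change: A[0] 43 -> 21
Changed element WAS the max -> may need rescan.
  Max of remaining elements: 24
  New max = max(21, 24) = 24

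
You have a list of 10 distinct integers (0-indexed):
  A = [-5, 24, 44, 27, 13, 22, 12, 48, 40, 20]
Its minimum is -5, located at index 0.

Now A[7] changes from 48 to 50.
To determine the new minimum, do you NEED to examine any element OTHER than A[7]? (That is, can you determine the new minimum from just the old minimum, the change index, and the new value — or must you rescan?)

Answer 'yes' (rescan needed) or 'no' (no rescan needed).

Old min = -5 at index 0
Change at index 7: 48 -> 50
Index 7 was NOT the min. New min = min(-5, 50). No rescan of other elements needed.
Needs rescan: no

Answer: no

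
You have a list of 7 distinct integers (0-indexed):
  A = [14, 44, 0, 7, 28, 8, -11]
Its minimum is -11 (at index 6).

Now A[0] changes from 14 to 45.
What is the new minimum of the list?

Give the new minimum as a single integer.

Answer: -11

Derivation:
Old min = -11 (at index 6)
Change: A[0] 14 -> 45
Changed element was NOT the old min.
  New min = min(old_min, new_val) = min(-11, 45) = -11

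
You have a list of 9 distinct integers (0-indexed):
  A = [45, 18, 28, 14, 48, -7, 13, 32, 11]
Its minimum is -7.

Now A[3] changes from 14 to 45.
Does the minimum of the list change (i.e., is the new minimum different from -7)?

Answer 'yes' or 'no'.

Old min = -7
Change: A[3] 14 -> 45
Changed element was NOT the min; min changes only if 45 < -7.
New min = -7; changed? no

Answer: no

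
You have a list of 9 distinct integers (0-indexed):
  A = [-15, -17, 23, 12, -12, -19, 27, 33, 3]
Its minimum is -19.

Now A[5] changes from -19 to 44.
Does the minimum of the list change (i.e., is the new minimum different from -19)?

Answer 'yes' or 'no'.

Old min = -19
Change: A[5] -19 -> 44
Changed element was the min; new min must be rechecked.
New min = -17; changed? yes

Answer: yes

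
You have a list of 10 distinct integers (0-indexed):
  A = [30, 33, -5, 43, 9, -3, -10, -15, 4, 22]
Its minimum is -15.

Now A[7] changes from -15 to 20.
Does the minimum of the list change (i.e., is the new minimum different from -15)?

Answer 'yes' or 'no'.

Old min = -15
Change: A[7] -15 -> 20
Changed element was the min; new min must be rechecked.
New min = -10; changed? yes

Answer: yes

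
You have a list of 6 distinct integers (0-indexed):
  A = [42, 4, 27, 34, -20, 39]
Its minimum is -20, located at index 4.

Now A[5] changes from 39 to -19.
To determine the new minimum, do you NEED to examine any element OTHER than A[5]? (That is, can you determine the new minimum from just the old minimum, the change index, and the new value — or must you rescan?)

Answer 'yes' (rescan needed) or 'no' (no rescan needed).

Answer: no

Derivation:
Old min = -20 at index 4
Change at index 5: 39 -> -19
Index 5 was NOT the min. New min = min(-20, -19). No rescan of other elements needed.
Needs rescan: no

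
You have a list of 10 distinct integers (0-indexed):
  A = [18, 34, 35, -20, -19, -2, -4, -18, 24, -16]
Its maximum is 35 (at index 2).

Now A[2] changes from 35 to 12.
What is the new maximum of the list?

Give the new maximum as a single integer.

Answer: 34

Derivation:
Old max = 35 (at index 2)
Change: A[2] 35 -> 12
Changed element WAS the max -> may need rescan.
  Max of remaining elements: 34
  New max = max(12, 34) = 34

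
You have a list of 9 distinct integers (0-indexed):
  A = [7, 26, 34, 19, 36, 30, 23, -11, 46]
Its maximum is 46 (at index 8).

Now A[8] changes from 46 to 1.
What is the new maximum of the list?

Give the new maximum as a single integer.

Old max = 46 (at index 8)
Change: A[8] 46 -> 1
Changed element WAS the max -> may need rescan.
  Max of remaining elements: 36
  New max = max(1, 36) = 36

Answer: 36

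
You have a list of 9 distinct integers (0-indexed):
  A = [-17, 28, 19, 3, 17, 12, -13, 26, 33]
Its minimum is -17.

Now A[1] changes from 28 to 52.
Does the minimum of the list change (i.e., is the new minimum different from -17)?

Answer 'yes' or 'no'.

Answer: no

Derivation:
Old min = -17
Change: A[1] 28 -> 52
Changed element was NOT the min; min changes only if 52 < -17.
New min = -17; changed? no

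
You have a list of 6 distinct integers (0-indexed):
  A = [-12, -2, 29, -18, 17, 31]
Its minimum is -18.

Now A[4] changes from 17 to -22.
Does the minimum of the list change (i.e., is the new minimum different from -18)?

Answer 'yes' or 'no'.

Old min = -18
Change: A[4] 17 -> -22
Changed element was NOT the min; min changes only if -22 < -18.
New min = -22; changed? yes

Answer: yes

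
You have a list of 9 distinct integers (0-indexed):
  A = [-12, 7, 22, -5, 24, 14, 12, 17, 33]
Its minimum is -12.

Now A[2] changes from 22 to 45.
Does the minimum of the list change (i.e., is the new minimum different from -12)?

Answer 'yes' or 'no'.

Old min = -12
Change: A[2] 22 -> 45
Changed element was NOT the min; min changes only if 45 < -12.
New min = -12; changed? no

Answer: no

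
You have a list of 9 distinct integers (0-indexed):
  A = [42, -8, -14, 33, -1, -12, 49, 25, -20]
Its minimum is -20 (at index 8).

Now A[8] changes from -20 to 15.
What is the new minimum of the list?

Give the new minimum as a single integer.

Answer: -14

Derivation:
Old min = -20 (at index 8)
Change: A[8] -20 -> 15
Changed element WAS the min. Need to check: is 15 still <= all others?
  Min of remaining elements: -14
  New min = min(15, -14) = -14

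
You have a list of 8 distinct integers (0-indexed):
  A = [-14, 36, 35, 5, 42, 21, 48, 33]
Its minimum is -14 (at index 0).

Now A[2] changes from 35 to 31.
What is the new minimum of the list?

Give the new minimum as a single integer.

Answer: -14

Derivation:
Old min = -14 (at index 0)
Change: A[2] 35 -> 31
Changed element was NOT the old min.
  New min = min(old_min, new_val) = min(-14, 31) = -14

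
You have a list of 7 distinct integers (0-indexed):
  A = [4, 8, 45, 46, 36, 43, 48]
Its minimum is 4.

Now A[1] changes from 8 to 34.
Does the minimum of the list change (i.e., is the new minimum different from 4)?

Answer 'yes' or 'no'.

Old min = 4
Change: A[1] 8 -> 34
Changed element was NOT the min; min changes only if 34 < 4.
New min = 4; changed? no

Answer: no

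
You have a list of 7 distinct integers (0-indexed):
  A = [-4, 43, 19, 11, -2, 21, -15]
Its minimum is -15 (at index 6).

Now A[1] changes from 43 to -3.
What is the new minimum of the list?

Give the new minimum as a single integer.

Old min = -15 (at index 6)
Change: A[1] 43 -> -3
Changed element was NOT the old min.
  New min = min(old_min, new_val) = min(-15, -3) = -15

Answer: -15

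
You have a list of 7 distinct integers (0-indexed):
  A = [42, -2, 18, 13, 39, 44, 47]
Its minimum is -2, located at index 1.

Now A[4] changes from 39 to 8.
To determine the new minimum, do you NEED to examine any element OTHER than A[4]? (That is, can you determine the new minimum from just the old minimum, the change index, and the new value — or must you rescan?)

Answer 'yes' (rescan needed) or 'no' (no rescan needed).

Old min = -2 at index 1
Change at index 4: 39 -> 8
Index 4 was NOT the min. New min = min(-2, 8). No rescan of other elements needed.
Needs rescan: no

Answer: no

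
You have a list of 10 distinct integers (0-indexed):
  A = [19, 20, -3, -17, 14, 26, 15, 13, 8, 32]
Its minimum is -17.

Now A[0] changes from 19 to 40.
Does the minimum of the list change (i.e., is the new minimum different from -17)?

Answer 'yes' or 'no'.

Answer: no

Derivation:
Old min = -17
Change: A[0] 19 -> 40
Changed element was NOT the min; min changes only if 40 < -17.
New min = -17; changed? no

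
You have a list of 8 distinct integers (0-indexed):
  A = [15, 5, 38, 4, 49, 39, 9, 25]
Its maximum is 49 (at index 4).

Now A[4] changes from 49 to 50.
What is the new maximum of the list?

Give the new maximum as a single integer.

Answer: 50

Derivation:
Old max = 49 (at index 4)
Change: A[4] 49 -> 50
Changed element WAS the max -> may need rescan.
  Max of remaining elements: 39
  New max = max(50, 39) = 50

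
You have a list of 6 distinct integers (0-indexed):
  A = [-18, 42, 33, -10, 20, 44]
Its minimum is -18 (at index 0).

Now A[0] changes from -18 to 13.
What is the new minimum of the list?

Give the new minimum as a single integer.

Answer: -10

Derivation:
Old min = -18 (at index 0)
Change: A[0] -18 -> 13
Changed element WAS the min. Need to check: is 13 still <= all others?
  Min of remaining elements: -10
  New min = min(13, -10) = -10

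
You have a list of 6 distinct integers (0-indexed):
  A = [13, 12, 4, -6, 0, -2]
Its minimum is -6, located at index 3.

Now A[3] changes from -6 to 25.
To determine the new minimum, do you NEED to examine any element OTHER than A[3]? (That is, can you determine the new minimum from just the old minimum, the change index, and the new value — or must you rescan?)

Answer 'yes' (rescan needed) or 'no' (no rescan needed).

Old min = -6 at index 3
Change at index 3: -6 -> 25
Index 3 WAS the min and new value 25 > old min -6. Must rescan other elements to find the new min.
Needs rescan: yes

Answer: yes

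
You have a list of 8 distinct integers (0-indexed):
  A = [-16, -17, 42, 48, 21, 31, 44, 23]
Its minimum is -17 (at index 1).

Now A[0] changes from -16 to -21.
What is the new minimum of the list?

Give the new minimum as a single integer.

Old min = -17 (at index 1)
Change: A[0] -16 -> -21
Changed element was NOT the old min.
  New min = min(old_min, new_val) = min(-17, -21) = -21

Answer: -21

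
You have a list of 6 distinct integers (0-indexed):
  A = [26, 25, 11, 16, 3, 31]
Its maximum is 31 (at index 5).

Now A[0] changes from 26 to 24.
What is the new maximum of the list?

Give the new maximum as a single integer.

Old max = 31 (at index 5)
Change: A[0] 26 -> 24
Changed element was NOT the old max.
  New max = max(old_max, new_val) = max(31, 24) = 31

Answer: 31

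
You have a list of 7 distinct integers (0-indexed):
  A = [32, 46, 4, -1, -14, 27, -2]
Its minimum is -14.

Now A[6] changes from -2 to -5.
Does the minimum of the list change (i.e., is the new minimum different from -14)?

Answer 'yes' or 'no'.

Old min = -14
Change: A[6] -2 -> -5
Changed element was NOT the min; min changes only if -5 < -14.
New min = -14; changed? no

Answer: no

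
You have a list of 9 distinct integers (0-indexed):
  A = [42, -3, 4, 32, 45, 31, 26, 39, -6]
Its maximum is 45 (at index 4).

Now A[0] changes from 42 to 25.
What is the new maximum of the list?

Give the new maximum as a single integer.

Old max = 45 (at index 4)
Change: A[0] 42 -> 25
Changed element was NOT the old max.
  New max = max(old_max, new_val) = max(45, 25) = 45

Answer: 45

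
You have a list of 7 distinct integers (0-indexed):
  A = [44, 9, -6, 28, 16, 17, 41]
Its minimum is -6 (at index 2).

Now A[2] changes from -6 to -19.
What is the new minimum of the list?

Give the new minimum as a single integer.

Answer: -19

Derivation:
Old min = -6 (at index 2)
Change: A[2] -6 -> -19
Changed element WAS the min. Need to check: is -19 still <= all others?
  Min of remaining elements: 9
  New min = min(-19, 9) = -19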